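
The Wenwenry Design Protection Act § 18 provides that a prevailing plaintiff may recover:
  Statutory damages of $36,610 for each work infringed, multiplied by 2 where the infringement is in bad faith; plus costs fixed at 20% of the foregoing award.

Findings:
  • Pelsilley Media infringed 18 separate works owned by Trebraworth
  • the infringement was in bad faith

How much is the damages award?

Statutory damages: 18 × $36,610 = $658,980
Doubled: 2 × $658,980 = $1,317,960
Costs: 20% of $1,317,960 = $263,592
Award plus costs: $1,317,960 + $263,592 = $1,581,552

Award: $1,581,552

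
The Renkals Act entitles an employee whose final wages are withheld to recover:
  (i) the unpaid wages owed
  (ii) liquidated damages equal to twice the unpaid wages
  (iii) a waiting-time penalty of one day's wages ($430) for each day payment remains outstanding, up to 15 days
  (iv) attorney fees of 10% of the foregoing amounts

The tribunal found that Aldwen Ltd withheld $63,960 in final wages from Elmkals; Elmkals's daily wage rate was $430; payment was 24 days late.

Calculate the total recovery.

$218,163

Doubled: 2 × $63,960 = $127,920
Penalty days: min(24, 15) = 15
Waiting-time penalty: 15 × $430 = $6,450
Subtotal: $63,960 + $127,920 + $6,450 = $198,330
Attorney fees: 10% of $198,330 = $19,833
Total award: $198,330 + $19,833 = $218,163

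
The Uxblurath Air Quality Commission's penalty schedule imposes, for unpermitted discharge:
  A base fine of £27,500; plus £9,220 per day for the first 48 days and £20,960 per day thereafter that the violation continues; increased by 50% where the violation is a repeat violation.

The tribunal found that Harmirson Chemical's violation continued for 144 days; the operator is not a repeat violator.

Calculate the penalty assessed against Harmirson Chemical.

£2,482,220

First 48 days: 48 × £9,220 = £442,560
Remaining days: (144 − 48) × £20,960 = £2,012,160
Per-day component: £442,560 + £2,012,160 = £2,454,720
Base plus per-day: £27,500 + £2,454,720 = £2,482,220
The operator is not a repeat violator: no 50% increase.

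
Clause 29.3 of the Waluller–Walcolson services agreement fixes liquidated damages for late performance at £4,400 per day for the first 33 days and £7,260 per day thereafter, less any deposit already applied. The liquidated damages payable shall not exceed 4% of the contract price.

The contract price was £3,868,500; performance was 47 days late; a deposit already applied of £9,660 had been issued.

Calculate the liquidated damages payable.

£154,740

First 33 days: 33 × £4,400 = £145,200
Remaining days: (47 − 33) × £7,260 = £101,640
Accrued per-day damages: £145,200 + £101,640 = £246,840
Less deposit already applied: £246,840 − £9,660 = £237,180
Cap: 4% of £3,868,500 = £154,740
Cap at £154,740: £237,180 exceeds the cap → £154,740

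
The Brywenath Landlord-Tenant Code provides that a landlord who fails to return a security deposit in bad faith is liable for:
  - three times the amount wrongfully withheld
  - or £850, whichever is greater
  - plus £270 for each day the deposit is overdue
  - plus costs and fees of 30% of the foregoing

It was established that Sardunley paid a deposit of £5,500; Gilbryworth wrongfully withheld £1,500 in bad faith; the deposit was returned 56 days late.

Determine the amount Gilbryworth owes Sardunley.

£25,506

Trebled: 3 × £1,500 = £4,500
Minimum £850: £4,500 meets the minimum, no increase.
Late-return penalty: 56 × £270 = £15,120
Damages plus late penalty: £4,500 + £15,120 = £19,620
Costs and fees: 30% of £19,620 = £5,886
Total recovery: £19,620 + £5,886 = £25,506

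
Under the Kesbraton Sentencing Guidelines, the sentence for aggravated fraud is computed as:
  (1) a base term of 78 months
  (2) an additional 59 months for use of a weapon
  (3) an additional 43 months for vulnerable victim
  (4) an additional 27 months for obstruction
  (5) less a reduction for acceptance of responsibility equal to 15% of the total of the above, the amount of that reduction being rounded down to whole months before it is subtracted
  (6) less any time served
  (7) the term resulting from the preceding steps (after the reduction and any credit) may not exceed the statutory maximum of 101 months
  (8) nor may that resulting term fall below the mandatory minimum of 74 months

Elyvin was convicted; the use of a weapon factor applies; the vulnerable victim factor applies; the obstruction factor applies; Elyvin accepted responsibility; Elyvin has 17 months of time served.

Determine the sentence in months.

Use of a weapon enhancement: +59 months
Vulnerable victim enhancement: +43 months
Obstruction enhancement: +27 months
Adjusted term: 78 months + 59 months + 43 months + 27 months = 207 months
Acceptance of responsibility reduction: 15% of 207 months = 31 months (rounded down)
After reduction: 207 − 31 = 176 months
Less time served: 176 months − 17 months = 159 months
Cap at 101 months: 159 months exceeds the cap → 101 months
Minimum 74 months: 101 months meets the minimum, no increase.

101 months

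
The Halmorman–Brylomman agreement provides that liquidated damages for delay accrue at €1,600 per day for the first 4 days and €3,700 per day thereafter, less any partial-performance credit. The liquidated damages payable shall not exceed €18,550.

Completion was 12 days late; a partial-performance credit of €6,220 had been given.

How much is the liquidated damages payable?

First 4 days: 4 × €1,600 = €6,400
Remaining days: (12 − 4) × €3,700 = €29,600
Accrued per-day damages: €6,400 + €29,600 = €36,000
Less partial-performance credit: €36,000 − €6,220 = €29,780
Cap at €18,550: €29,780 exceeds the cap → €18,550

€18,550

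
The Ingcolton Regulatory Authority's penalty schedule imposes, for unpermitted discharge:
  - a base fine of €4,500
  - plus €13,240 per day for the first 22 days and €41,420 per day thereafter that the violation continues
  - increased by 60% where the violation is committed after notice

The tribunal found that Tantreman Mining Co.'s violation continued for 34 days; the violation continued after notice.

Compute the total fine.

First 22 days: 22 × €13,240 = €291,280
Remaining days: (34 − 22) × €41,420 = €497,040
Per-day component: €291,280 + €497,040 = €788,320
Base plus per-day: €4,500 + €788,320 = €792,820
Enhancement: 60% of €792,820 = €475,692
Enhanced fine: €792,820 + €475,692 = €1,268,512

€1,268,512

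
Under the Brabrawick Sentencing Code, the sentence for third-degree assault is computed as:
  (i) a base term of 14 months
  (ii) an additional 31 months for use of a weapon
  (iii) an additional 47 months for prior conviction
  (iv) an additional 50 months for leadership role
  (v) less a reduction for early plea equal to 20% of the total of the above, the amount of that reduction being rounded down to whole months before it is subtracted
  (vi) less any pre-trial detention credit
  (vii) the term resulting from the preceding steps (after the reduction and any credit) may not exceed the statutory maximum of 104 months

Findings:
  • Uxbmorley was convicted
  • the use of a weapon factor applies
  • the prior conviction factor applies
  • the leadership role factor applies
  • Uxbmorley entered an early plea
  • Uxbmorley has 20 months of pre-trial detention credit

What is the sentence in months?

Use of a weapon enhancement: +31 months
Prior conviction enhancement: +47 months
Leadership role enhancement: +50 months
Adjusted term: 14 months + 31 months + 47 months + 50 months = 142 months
Early plea reduction: 20% of 142 months = 28 months (rounded down)
After reduction: 142 − 28 = 114 months
Less pre-trial detention credit: 114 months − 20 months = 94 months
Cap at 104 months: 94 months is within the cap, no reduction.

Sentence: 94 months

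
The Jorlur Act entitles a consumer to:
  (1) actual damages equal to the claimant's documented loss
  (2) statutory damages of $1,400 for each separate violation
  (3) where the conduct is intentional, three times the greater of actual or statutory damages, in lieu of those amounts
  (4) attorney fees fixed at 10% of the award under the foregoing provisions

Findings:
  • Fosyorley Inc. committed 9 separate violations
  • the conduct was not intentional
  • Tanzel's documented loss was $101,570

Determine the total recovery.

$125,587

Statutory damages: 9 × $1,400 = $12,600
Conduct not intentional: the in-lieu enhancement does not apply.
Actual plus statutory damages: $101,570 + $12,600 = $114,170
Attorney fees: 10% of $114,170 = $11,417
Total recovery: $114,170 + $11,417 = $125,587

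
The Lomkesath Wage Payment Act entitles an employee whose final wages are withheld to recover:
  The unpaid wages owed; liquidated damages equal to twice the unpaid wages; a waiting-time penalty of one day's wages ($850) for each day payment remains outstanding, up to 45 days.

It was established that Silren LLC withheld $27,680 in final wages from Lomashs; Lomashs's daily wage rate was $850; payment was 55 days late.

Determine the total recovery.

Doubled: 2 × $27,680 = $55,360
Penalty days: min(55, 45) = 45
Waiting-time penalty: 45 × $850 = $38,250
Total award: $27,680 + $55,360 + $38,250 = $121,290

$121,290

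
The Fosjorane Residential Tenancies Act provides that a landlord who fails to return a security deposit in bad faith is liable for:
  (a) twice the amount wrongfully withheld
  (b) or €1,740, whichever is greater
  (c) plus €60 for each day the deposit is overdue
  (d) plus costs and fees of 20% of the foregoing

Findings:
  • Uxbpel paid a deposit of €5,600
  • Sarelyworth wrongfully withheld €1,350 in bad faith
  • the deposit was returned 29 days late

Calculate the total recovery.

Doubled: 2 × €1,350 = €2,700
Minimum €1,740: €2,700 meets the minimum, no increase.
Late-return penalty: 29 × €60 = €1,740
Damages plus late penalty: €2,700 + €1,740 = €4,440
Costs and fees: 20% of €4,440 = €888
Total recovery: €4,440 + €888 = €5,328

€5,328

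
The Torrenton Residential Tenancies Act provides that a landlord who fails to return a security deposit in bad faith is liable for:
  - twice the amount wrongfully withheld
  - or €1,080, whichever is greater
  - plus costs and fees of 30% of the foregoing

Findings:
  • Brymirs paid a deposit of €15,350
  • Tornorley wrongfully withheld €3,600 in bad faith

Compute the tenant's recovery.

€9,360

Doubled: 2 × €3,600 = €7,200
Minimum €1,080: €7,200 meets the minimum, no increase.
Costs and fees: 30% of €7,200 = €2,160
Total recovery: €7,200 + €2,160 = €9,360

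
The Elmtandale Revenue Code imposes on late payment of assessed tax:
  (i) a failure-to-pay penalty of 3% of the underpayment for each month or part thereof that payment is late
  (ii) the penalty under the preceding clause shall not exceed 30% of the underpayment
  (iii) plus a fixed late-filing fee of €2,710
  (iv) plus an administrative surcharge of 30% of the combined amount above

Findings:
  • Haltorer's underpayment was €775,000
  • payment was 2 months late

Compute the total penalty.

€63,973

Accrued rate: 3% × 2 = 6%, capped at 30% → 6%
Failure-to-pay penalty: 6% of €775,000 = €46,500
Penalty before surcharge: €46,500 + €2,710 = €49,210
Administrative surcharge: 30% of €49,210 = €14,763
Total penalty: €49,210 + €14,763 = €63,973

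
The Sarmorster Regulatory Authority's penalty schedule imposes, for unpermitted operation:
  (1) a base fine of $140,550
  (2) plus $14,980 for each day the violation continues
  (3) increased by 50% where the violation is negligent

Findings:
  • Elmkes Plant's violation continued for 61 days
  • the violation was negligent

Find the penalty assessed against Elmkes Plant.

Per-day component: 61 × $14,980 = $913,780
Base plus per-day: $140,550 + $913,780 = $1,054,330
Enhancement: 50% of $1,054,330 = $527,165
Enhanced fine: $1,054,330 + $527,165 = $1,581,495

$1,581,495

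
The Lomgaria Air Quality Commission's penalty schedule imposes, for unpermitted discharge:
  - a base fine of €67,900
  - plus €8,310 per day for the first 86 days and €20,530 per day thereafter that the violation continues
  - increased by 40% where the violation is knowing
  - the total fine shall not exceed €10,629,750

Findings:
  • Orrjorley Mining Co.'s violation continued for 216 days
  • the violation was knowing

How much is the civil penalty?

First 86 days: 86 × €8,310 = €714,660
Remaining days: (216 − 86) × €20,530 = €2,668,900
Per-day component: €714,660 + €2,668,900 = €3,383,560
Base plus per-day: €67,900 + €3,383,560 = €3,451,460
Enhancement: 40% of €3,451,460 = €1,380,584
Enhanced fine: €3,451,460 + €1,380,584 = €4,832,044
Cap at €10,629,750: €4,832,044 is within the cap, no reduction.

€4,832,044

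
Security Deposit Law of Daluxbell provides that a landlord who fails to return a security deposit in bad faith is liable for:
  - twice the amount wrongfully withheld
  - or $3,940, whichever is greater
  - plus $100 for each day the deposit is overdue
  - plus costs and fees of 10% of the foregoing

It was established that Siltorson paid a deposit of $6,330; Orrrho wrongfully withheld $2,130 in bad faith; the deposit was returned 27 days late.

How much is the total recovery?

Recovery: $7,656

Doubled: 2 × $2,130 = $4,260
Minimum $3,940: $4,260 meets the minimum, no increase.
Late-return penalty: 27 × $100 = $2,700
Damages plus late penalty: $4,260 + $2,700 = $6,960
Costs and fees: 10% of $6,960 = $696
Total recovery: $6,960 + $696 = $7,656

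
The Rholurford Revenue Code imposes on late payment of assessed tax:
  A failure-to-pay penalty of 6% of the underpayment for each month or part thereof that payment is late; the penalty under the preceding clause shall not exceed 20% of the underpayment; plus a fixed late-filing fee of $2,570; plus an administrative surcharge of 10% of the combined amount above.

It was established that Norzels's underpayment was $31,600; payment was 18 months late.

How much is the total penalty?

$9,779

Accrued rate: 6% × 18 = 108%, capped at 20% → 20%
Failure-to-pay penalty: 20% of $31,600 = $6,320
Penalty before surcharge: $6,320 + $2,570 = $8,890
Administrative surcharge: 10% of $8,890 = $889
Total penalty: $8,890 + $889 = $9,779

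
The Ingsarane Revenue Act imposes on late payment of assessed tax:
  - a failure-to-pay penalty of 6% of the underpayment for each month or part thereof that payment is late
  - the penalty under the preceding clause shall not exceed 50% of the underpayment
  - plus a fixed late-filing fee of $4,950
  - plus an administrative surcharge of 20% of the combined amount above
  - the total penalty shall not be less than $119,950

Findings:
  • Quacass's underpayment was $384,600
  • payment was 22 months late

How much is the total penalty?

Accrued rate: 6% × 22 = 132%, capped at 50% → 50%
Failure-to-pay penalty: 50% of $384,600 = $192,300
Penalty before surcharge: $192,300 + $4,950 = $197,250
Administrative surcharge: 20% of $197,250 = $39,450
Total penalty: $197,250 + $39,450 = $236,700
Minimum $119,950: $236,700 meets the minimum, no increase.

$236,700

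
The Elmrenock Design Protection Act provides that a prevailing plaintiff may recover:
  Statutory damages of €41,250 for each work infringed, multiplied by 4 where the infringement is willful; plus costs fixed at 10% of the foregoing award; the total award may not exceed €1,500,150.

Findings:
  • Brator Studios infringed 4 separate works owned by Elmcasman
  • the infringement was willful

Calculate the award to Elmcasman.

€726,000

Statutory damages: 4 × €41,250 = €165,000
Multiplied by 4: 4 × €165,000 = €660,000
Costs: 10% of €660,000 = €66,000
Award plus costs: €660,000 + €66,000 = €726,000
Cap at €1,500,150: €726,000 is within the cap, no reduction.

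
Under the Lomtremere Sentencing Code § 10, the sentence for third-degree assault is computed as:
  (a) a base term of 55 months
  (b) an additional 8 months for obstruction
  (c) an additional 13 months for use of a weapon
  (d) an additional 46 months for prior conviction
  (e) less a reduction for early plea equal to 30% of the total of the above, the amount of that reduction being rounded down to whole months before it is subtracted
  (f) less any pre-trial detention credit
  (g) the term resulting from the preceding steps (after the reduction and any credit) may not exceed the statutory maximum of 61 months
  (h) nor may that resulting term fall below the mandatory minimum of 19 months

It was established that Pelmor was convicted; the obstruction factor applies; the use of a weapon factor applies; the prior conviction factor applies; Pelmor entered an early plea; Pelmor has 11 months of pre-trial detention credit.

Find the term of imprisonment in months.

61 months

Obstruction enhancement: +8 months
Use of a weapon enhancement: +13 months
Prior conviction enhancement: +46 months
Adjusted term: 55 months + 8 months + 13 months + 46 months = 122 months
Early plea reduction: 30% of 122 months = 36 months (rounded down)
After reduction: 122 − 36 = 86 months
Less pre-trial detention credit: 86 months − 11 months = 75 months
Cap at 61 months: 75 months exceeds the cap → 61 months
Minimum 19 months: 61 months meets the minimum, no increase.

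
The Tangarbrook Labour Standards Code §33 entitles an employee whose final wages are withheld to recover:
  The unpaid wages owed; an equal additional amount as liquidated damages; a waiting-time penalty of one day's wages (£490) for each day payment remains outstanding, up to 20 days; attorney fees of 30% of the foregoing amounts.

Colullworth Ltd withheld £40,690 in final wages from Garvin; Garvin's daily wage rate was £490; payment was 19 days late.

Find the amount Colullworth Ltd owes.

Liquidated damages (equal amount): £40,690
Penalty days: min(19, 20) = 19
Waiting-time penalty: 19 × £490 = £9,310
Subtotal: £40,690 + £40,690 + £9,310 = £90,690
Attorney fees: 30% of £90,690 = £27,207
Total award: £90,690 + £27,207 = £117,897

£117,897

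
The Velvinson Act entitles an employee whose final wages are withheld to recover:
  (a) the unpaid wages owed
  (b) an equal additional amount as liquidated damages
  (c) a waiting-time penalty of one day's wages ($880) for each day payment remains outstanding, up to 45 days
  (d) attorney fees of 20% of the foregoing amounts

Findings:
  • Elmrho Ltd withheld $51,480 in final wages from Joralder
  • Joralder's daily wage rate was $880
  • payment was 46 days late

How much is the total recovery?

Total award: $171,072

Liquidated damages (equal amount): $51,480
Penalty days: min(46, 45) = 45
Waiting-time penalty: 45 × $880 = $39,600
Subtotal: $51,480 + $51,480 + $39,600 = $142,560
Attorney fees: 20% of $142,560 = $28,512
Total award: $142,560 + $28,512 = $171,072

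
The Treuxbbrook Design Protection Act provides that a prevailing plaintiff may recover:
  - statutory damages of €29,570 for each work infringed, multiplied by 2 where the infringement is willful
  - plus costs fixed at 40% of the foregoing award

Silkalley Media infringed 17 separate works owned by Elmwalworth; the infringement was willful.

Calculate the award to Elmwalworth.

Statutory damages: 17 × €29,570 = €502,690
Doubled: 2 × €502,690 = €1,005,380
Costs: 40% of €1,005,380 = €402,152
Award plus costs: €1,005,380 + €402,152 = €1,407,532

€1,407,532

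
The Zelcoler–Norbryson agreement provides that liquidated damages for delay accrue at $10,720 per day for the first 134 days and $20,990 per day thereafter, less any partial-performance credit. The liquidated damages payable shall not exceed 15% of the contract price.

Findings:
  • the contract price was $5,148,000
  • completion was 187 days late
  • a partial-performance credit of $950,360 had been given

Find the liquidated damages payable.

$772,200

First 134 days: 134 × $10,720 = $1,436,480
Remaining days: (187 − 134) × $20,990 = $1,112,470
Accrued per-day damages: $1,436,480 + $1,112,470 = $2,548,950
Less partial-performance credit: $2,548,950 − $950,360 = $1,598,590
Cap: 15% of $5,148,000 = $772,200
Cap at $772,200: $1,598,590 exceeds the cap → $772,200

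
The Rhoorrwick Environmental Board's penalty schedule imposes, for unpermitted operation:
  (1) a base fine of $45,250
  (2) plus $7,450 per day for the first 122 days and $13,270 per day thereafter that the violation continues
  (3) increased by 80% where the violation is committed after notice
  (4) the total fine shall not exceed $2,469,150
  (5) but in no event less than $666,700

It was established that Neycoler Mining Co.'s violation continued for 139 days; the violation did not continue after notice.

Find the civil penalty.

First 122 days: 122 × $7,450 = $908,900
Remaining days: (139 − 122) × $13,270 = $225,590
Per-day component: $908,900 + $225,590 = $1,134,490
Base plus per-day: $45,250 + $1,134,490 = $1,179,740
The violation did not continue after notice: no 80% increase.
Cap at $2,469,150: $1,179,740 is within the cap, no reduction.
Minimum $666,700: $1,179,740 meets the minimum, no increase.

Civil penalty: $1,179,740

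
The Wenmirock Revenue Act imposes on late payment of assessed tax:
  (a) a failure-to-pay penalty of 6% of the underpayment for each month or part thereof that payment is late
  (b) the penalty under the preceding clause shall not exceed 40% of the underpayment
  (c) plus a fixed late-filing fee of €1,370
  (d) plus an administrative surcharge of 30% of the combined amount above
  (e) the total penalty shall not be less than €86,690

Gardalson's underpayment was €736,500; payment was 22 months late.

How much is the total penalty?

Accrued rate: 6% × 22 = 132%, capped at 40% → 40%
Failure-to-pay penalty: 40% of €736,500 = €294,600
Penalty before surcharge: €294,600 + €1,370 = €295,970
Administrative surcharge: 30% of €295,970 = €88,791
Total penalty: €295,970 + €88,791 = €384,761
Minimum €86,690: €384,761 meets the minimum, no increase.

€384,761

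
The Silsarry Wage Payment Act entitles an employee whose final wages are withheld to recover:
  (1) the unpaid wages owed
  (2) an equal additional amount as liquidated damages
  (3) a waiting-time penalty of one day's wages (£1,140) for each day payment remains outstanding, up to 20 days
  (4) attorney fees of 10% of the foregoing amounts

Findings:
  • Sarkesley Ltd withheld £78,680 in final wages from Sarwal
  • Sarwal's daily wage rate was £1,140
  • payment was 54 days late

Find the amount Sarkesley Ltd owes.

Liquidated damages (equal amount): £78,680
Penalty days: min(54, 20) = 20
Waiting-time penalty: 20 × £1,140 = £22,800
Subtotal: £78,680 + £78,680 + £22,800 = £180,160
Attorney fees: 10% of £180,160 = £18,016
Total award: £180,160 + £18,016 = £198,176

Total award: £198,176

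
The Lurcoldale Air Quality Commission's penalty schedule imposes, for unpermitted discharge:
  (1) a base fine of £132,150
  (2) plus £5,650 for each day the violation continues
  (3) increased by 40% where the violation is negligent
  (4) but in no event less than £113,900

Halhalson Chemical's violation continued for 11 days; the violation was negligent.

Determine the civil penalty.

£272,020

Per-day component: 11 × £5,650 = £62,150
Base plus per-day: £132,150 + £62,150 = £194,300
Enhancement: 40% of £194,300 = £77,720
Enhanced fine: £194,300 + £77,720 = £272,020
Minimum £113,900: £272,020 meets the minimum, no increase.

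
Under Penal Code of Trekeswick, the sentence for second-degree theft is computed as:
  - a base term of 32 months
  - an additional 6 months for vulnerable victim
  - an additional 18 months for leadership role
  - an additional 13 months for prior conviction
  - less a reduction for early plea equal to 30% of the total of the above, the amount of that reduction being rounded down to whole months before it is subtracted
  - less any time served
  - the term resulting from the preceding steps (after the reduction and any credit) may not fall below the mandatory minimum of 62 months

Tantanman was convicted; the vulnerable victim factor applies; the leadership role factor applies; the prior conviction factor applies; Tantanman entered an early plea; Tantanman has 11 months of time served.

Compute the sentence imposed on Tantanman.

62 months

Vulnerable victim enhancement: +6 months
Leadership role enhancement: +18 months
Prior conviction enhancement: +13 months
Adjusted term: 32 months + 6 months + 18 months + 13 months = 69 months
Early plea reduction: 30% of 69 months = 20 months (rounded down)
After reduction: 69 − 20 = 49 months
Less time served: 49 months − 11 months = 38 months
Minimum 62 months: 38 months is below the minimum → 62 months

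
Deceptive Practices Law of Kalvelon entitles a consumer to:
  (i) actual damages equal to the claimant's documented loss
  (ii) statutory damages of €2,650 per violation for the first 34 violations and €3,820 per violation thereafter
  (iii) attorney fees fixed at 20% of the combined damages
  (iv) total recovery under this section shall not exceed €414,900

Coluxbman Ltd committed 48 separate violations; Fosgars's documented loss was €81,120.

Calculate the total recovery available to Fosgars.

First 34 violations: 34 × €2,650 = €90,100
Remaining violations: (48 − 34) × €3,820 = €53,480
Statutory damages: €90,100 + €53,480 = €143,580
Combined damages: €81,120 + €143,580 = €224,700
Attorney fees: 20% of €224,700 = €44,940
Total before cap: €224,700 + €44,940 = €269,640
Cap at €414,900: €269,640 is within the cap, no reduction.

€269,640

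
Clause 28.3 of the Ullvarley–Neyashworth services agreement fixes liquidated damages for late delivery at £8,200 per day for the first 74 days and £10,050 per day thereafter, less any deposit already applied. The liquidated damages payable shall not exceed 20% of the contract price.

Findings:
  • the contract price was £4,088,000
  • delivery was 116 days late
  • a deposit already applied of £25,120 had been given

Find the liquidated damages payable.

Liquidated damages: £817,600

First 74 days: 74 × £8,200 = £606,800
Remaining days: (116 − 74) × £10,050 = £422,100
Accrued per-day damages: £606,800 + £422,100 = £1,028,900
Less deposit already applied: £1,028,900 − £25,120 = £1,003,780
Cap: 20% of £4,088,000 = £817,600
Cap at £817,600: £1,003,780 exceeds the cap → £817,600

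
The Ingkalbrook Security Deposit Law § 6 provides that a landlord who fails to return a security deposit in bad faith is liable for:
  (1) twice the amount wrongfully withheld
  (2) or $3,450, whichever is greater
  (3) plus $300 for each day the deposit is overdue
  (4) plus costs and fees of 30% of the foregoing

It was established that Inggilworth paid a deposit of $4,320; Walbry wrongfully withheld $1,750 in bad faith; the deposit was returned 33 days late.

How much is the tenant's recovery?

Doubled: 2 × $1,750 = $3,500
Minimum $3,450: $3,500 meets the minimum, no increase.
Late-return penalty: 33 × $300 = $9,900
Damages plus late penalty: $3,500 + $9,900 = $13,400
Costs and fees: 30% of $13,400 = $4,020
Total recovery: $13,400 + $4,020 = $17,420

$17,420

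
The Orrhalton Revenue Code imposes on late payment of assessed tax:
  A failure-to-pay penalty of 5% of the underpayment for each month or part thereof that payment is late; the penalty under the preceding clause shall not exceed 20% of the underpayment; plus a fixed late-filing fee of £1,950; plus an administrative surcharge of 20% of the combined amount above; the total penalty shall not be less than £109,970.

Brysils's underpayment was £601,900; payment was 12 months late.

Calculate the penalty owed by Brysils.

£146,796

Accrued rate: 5% × 12 = 60%, capped at 20% → 20%
Failure-to-pay penalty: 20% of £601,900 = £120,380
Penalty before surcharge: £120,380 + £1,950 = £122,330
Administrative surcharge: 20% of £122,330 = £24,466
Total penalty: £122,330 + £24,466 = £146,796
Minimum £109,970: £146,796 meets the minimum, no increase.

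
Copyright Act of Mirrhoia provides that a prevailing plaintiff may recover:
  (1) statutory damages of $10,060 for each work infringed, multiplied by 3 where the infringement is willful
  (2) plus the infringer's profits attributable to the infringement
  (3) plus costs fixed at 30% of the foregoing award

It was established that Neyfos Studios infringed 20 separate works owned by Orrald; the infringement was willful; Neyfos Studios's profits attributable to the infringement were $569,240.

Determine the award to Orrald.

$1,524,692

Statutory damages: 20 × $10,060 = $201,200
Trebled: 3 × $201,200 = $603,600
Combined award: $603,600 + $569,240 = $1,172,840
Costs: 30% of $1,172,840 = $351,852
Award plus costs: $1,172,840 + $351,852 = $1,524,692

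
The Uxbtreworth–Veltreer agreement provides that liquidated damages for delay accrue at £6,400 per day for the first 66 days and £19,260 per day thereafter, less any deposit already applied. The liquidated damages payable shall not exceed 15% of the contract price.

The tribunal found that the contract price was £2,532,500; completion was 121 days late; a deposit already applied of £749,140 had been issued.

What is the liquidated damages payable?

First 66 days: 66 × £6,400 = £422,400
Remaining days: (121 − 66) × £19,260 = £1,059,300
Accrued per-day damages: £422,400 + £1,059,300 = £1,481,700
Less deposit already applied: £1,481,700 − £749,140 = £732,560
Cap: 15% of £2,532,500 = £379,875
Cap at £379,875: £732,560 exceeds the cap → £379,875

Liquidated damages: £379,875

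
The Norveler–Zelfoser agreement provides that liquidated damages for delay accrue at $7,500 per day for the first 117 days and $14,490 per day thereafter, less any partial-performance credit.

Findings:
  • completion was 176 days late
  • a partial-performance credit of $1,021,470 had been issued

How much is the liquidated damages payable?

$710,940

First 117 days: 117 × $7,500 = $877,500
Remaining days: (176 − 117) × $14,490 = $854,910
Accrued per-day damages: $877,500 + $854,910 = $1,732,410
Less partial-performance credit: $1,732,410 − $1,021,470 = $710,940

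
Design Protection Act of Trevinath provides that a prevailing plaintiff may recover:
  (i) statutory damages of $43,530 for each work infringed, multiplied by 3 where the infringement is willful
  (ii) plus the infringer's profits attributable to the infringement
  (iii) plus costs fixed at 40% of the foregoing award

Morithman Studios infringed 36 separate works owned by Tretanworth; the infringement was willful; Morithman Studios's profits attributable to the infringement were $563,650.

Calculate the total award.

Award: $7,370,846

Statutory damages: 36 × $43,530 = $1,567,080
Trebled: 3 × $1,567,080 = $4,701,240
Combined award: $4,701,240 + $563,650 = $5,264,890
Costs: 40% of $5,264,890 = $2,105,956
Award plus costs: $5,264,890 + $2,105,956 = $7,370,846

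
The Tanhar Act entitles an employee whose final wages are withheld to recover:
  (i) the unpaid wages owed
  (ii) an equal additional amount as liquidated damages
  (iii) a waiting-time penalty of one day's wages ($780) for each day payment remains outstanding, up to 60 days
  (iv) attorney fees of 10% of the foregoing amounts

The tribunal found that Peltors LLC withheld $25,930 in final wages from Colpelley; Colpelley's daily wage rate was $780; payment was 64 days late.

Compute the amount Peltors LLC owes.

Total award: $108,526

Liquidated damages (equal amount): $25,930
Penalty days: min(64, 60) = 60
Waiting-time penalty: 60 × $780 = $46,800
Subtotal: $25,930 + $25,930 + $46,800 = $98,660
Attorney fees: 10% of $98,660 = $9,866
Total award: $98,660 + $9,866 = $108,526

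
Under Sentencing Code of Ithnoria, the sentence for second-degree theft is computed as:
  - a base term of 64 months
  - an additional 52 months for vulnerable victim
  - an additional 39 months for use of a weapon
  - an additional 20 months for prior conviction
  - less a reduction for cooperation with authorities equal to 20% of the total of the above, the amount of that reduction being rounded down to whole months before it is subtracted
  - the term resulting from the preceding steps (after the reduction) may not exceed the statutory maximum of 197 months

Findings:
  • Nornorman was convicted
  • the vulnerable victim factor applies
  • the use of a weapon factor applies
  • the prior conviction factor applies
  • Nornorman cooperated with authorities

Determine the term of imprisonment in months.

140 months

Vulnerable victim enhancement: +52 months
Use of a weapon enhancement: +39 months
Prior conviction enhancement: +20 months
Adjusted term: 64 months + 52 months + 39 months + 20 months = 175 months
Cooperation with authorities reduction: 20% of 175 months = 35 months (rounded down)
After reduction: 175 − 35 = 140 months
Cap at 197 months: 140 months is within the cap, no reduction.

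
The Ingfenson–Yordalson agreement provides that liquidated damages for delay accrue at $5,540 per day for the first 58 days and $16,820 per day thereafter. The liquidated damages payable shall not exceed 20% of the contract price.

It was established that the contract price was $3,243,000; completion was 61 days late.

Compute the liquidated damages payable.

First 58 days: 58 × $5,540 = $321,320
Remaining days: (61 − 58) × $16,820 = $50,460
Accrued per-day damages: $321,320 + $50,460 = $371,780
Cap: 20% of $3,243,000 = $648,600
Cap at $648,600: $371,780 is within the cap, no reduction.

$371,780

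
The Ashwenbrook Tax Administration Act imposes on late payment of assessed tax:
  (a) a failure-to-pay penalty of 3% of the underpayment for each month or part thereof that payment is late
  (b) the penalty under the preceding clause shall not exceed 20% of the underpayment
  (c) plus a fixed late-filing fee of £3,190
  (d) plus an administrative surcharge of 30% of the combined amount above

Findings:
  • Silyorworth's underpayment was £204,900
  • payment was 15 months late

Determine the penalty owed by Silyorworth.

Accrued rate: 3% × 15 = 45%, capped at 20% → 20%
Failure-to-pay penalty: 20% of £204,900 = £40,980
Penalty before surcharge: £40,980 + £3,190 = £44,170
Administrative surcharge: 30% of £44,170 = £13,251
Total penalty: £44,170 + £13,251 = £57,421

£57,421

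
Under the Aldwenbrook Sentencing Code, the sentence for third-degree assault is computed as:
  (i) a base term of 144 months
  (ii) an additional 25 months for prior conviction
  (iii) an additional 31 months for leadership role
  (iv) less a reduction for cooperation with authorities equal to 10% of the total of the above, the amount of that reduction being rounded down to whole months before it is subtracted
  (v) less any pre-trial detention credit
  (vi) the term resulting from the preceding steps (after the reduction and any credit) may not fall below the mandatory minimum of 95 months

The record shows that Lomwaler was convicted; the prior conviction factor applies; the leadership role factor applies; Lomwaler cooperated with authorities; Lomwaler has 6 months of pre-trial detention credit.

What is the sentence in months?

Prior conviction enhancement: +25 months
Leadership role enhancement: +31 months
Adjusted term: 144 months + 25 months + 31 months = 200 months
Cooperation with authorities reduction: 10% of 200 months = 20 months (rounded down)
After reduction: 200 − 20 = 180 months
Less pre-trial detention credit: 180 months − 6 months = 174 months
Minimum 95 months: 174 months meets the minimum, no increase.

174 months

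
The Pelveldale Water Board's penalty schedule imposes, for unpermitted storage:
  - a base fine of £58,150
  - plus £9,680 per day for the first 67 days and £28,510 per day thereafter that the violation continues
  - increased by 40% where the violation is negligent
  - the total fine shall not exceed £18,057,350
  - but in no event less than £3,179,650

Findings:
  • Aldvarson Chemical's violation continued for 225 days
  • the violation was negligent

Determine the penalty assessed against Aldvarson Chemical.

£7,295,806

First 67 days: 67 × £9,680 = £648,560
Remaining days: (225 − 67) × £28,510 = £4,504,580
Per-day component: £648,560 + £4,504,580 = £5,153,140
Base plus per-day: £58,150 + £5,153,140 = £5,211,290
Enhancement: 40% of £5,211,290 = £2,084,516
Enhanced fine: £5,211,290 + £2,084,516 = £7,295,806
Cap at £18,057,350: £7,295,806 is within the cap, no reduction.
Minimum £3,179,650: £7,295,806 meets the minimum, no increase.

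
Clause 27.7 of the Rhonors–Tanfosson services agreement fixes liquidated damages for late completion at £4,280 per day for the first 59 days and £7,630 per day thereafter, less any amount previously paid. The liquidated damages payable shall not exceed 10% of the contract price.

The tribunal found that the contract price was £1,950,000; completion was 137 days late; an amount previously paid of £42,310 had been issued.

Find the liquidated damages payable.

First 59 days: 59 × £4,280 = £252,520
Remaining days: (137 − 59) × £7,630 = £595,140
Accrued per-day damages: £252,520 + £595,140 = £847,660
Less amount previously paid: £847,660 − £42,310 = £805,350
Cap: 10% of £1,950,000 = £195,000
Cap at £195,000: £805,350 exceeds the cap → £195,000

£195,000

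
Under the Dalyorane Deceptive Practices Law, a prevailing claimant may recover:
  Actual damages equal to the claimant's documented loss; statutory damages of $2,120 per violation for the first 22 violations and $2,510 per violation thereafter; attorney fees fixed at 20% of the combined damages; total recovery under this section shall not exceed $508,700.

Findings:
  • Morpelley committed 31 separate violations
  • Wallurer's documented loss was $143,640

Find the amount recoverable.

First 22 violations: 22 × $2,120 = $46,640
Remaining violations: (31 − 22) × $2,510 = $22,590
Statutory damages: $46,640 + $22,590 = $69,230
Combined damages: $143,640 + $69,230 = $212,870
Attorney fees: 20% of $212,870 = $42,574
Total before cap: $212,870 + $42,574 = $255,444
Cap at $508,700: $255,444 is within the cap, no reduction.

$255,444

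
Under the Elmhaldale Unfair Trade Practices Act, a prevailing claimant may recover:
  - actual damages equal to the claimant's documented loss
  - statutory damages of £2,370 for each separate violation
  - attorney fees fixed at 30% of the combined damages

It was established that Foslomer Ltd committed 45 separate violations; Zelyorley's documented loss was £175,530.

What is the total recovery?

Statutory damages: 45 × £2,370 = £106,650
Combined damages: £175,530 + £106,650 = £282,180
Attorney fees: 30% of £282,180 = £84,654
Total recovery: £282,180 + £84,654 = £366,834

£366,834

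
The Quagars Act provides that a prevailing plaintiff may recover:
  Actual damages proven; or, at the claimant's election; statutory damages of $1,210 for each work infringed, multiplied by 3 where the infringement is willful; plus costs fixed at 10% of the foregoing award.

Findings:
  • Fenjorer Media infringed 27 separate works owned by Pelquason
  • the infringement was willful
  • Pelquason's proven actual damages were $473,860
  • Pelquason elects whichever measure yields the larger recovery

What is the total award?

Statutory damages: 27 × $1,210 = $32,670
Trebled: 3 × $32,670 = $98,010
Greater of actual damages ($473,860) or enhanced statutory damages ($98,010): $473,860
Costs: 10% of $473,860 = $47,386
Award plus costs: $473,860 + $47,386 = $521,246

$521,246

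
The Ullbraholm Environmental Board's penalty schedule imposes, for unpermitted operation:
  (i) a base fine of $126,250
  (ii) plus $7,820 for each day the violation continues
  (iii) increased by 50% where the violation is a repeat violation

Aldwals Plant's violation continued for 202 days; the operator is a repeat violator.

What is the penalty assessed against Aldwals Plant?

$2,558,835

Per-day component: 202 × $7,820 = $1,579,640
Base plus per-day: $126,250 + $1,579,640 = $1,705,890
Enhancement: 50% of $1,705,890 = $852,945
Enhanced fine: $1,705,890 + $852,945 = $2,558,835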